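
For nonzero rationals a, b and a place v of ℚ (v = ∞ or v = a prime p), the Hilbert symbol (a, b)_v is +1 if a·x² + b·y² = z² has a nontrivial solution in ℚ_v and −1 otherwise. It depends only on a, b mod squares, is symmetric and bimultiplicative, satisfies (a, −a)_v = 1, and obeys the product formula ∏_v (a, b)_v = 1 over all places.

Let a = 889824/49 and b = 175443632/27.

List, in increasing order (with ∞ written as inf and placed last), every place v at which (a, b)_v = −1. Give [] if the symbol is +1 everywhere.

Mod squares: a ≡ 55614, b ≡ 194649. Check v ∈ {∞, 2, 3, 7, 13, 23, 31}.
v=∞: 55614 > 0 and 194649 > 0  ⇒  (a,b)_∞ = +1.
v=3: a=3^1·(≡1), b=3^-3·(≡2) mod 3; (1|3)=+1, (2|3)=-1; (−1)^{1·-3·1}·(+1)^-3·(-1)^1 = +1.
v=23: a=23^1·(≡16), b=23^1·(≡20) mod 23; (16|23)=+1, (20|23)=-1; (−1)^{1·1·11}·(+1)^1·(-1)^1 = +1.
v=13: a=13^1·(≡12), b=13^3·(≡10) mod 13; (12|13)=+1, (10|13)=+1; (−1)^{1·3·6}·(+1)^3·(+1)^1 = +1.
v=31: a=31^1·(≡24), b=31^1·(≡3) mod 31; (24|31)=-1, (3|31)=-1; (−1)^{1·1·15}·(-1)^1·(-1)^1 = -1.
v=2: v_2(a)=5, v_2(b)=4; units ≡ 7, 1 (mod 8); ε·ε+αω+βω = 1·0+5·0+4·0 ≡ 0  ⇒  (a,b)_2 = +1.
v=7: a=7^-2·(≡5), b=7^1·(≡5) mod 7; (5|7)=-1, (5|7)=-1; (−1)^{-2·1·3}·(-1)^1·(-1)^-2 = -1.
(55614, 194649 / ℚ) ramifies at {7, 31}: a division algebra.

[7, 31]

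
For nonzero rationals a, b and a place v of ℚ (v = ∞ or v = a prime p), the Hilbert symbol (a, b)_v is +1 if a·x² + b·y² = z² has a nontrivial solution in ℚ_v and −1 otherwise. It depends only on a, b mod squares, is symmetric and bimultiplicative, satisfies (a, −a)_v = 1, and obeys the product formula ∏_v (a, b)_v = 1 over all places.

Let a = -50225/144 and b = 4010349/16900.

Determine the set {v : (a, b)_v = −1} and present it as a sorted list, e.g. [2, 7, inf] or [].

[]

(a, b) ≡ (-41, 21) mod (ℚ^×)²; places V = {2, 3, 5, 7, 13, 19, 23, 41, ∞}.
(a,b)_3: α=-2, u≡1; β=1, v≡1 (mod 3); (1|3)=+1, (1|3)=+1; sign (−1)^0·+1^1·+1^-2 = +1.
(a,b)_2: α=-4, β=-2; u≡7, v≡5 (mod 8); ε(u)ε(v)=1·0, αω(v)=-4·1, βω(u)=-2·0; sum ≡ 0  ⇒  +1.
(a,b)_41: α=1, u≡10; β=0, v≡2 (mod 41); (10|41)=+1, (2|41)=+1; sign (−1)^0·+1^0·+1^1 = +1.
(a,b)_19: α=0, u≡1; β=2, v≡12 (mod 19); (1|19)=+1, (12|19)=-1; sign (−1)^0·+1^2·-1^0 = +1.
(a,b)_7: α=2, u≡1; β=1, v≡3 (mod 7); (1|7)=+1, (3|7)=-1; sign (−1)^0·+1^1·-1^2 = +1.
(a,b)_∞: sgn(-41)=−, sgn(21)=+, so +1.
(a,b)_23: α=0, u≡5; β=2, v≡11 (mod 23); (5|23)=-1, (11|23)=-1; sign (−1)^0·-1^2·-1^0 = +1.
(a,b)_13: α=0, u≡7; β=-2, v≡2 (mod 13); (7|13)=-1, (2|13)=-1; sign (−1)^0·-1^-2·-1^0 = +1.
(a,b)_5: α=2, u≡4; β=-2, v≡4 (mod 5); (4|5)=+1, (4|5)=+1; sign (−1)^0·+1^-2·+1^2 = +1.
Every local symbol is +1, so the conic -41·x² + 21·y² = z² has ℚ_v-points for all v and hence a ℚ-point; (a, b / ℚ) ≅ M_2(ℚ).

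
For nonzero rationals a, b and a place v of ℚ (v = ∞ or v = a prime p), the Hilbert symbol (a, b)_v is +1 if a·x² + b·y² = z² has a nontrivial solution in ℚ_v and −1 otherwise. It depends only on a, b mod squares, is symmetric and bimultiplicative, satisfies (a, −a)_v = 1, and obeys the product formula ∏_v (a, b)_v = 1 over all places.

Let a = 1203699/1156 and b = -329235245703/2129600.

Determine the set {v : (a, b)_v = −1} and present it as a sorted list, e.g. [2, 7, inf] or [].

(a, b) ≡ (651, -493493) mod (ℚ^×)²; places V = {2, 3, 5, 7, 11, 13, 17, 29, 31, 43, ∞}.
(a,b)_2: α=-2, β=-6; u≡3, v≡3 (mod 8); ε(u)ε(v)=1·1, αω(v)=-2·1, βω(u)=-6·1; sum ≡ 1  ⇒  -1.
(a,b)_7: α=1, u≡2; β=3, v≡3 (mod 7); (2|7)=+1, (3|7)=-1; sign (−1)^1·+1^3·-1^1 = +1.
(a,b)_∞: sgn(651)=+, sgn(-493493)=−, so +1.
(a,b)_13: α=0, u≡10; β=1, v≡9 (mod 13); (10|13)=+1, (9|13)=+1; sign (−1)^0·+1^1·+1^0 = +1.
(a,b)_43: α=2, u≡16; β=2, v≡34 (mod 43); (16|43)=+1, (34|43)=-1; sign (−1)^0·+1^2·-1^2 = +1.
(a,b)_29: α=0, u≡1; β=1, v≡9 (mod 29); (1|29)=+1, (9|29)=+1; sign (−1)^0·+1^1·+1^0 = +1.
(a,b)_31: α=1, u≡26; β=0, v≡26 (mod 31); (26|31)=-1, (26|31)=-1; sign (−1)^0·-1^0·-1^1 = -1.
(a,b)_5: α=0, u≡4; β=-2, v≡3 (mod 5); (4|5)=+1, (3|5)=-1; sign (−1)^0·+1^-2·-1^0 = +1.
(a,b)_3: α=1, u≡1; β=4, v≡1 (mod 3); (1|3)=+1, (1|3)=+1; sign (−1)^0·+1^4·+1^1 = +1.
(a,b)_17: α=-2, u≡12; β=1, v≡6 (mod 17); (12|17)=-1, (6|17)=-1; sign (−1)^0·-1^1·-1^-2 = -1.
(a,b)_11: α=0, u≡2; β=-3, v≡2 (mod 11); (2|11)=-1, (2|11)=-1; sign (−1)^0·-1^-3·-1^0 = -1.
Ram(651, -493493) = {2, 11, 17, 31}; no ℚ_2-point on the conic.

[2, 11, 17, 31]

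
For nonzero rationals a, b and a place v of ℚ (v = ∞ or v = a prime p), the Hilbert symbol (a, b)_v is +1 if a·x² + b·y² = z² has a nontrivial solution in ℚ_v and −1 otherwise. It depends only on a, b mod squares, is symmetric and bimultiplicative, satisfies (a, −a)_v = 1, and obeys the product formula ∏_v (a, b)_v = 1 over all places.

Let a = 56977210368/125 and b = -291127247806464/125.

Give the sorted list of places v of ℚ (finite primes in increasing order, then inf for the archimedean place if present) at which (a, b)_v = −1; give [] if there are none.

[5, 13, 23, 29]

(a, b) ≡ (58435, -206770) mod (ℚ^×)²; places V = {2, 3, 5, 13, 19, 23, 29, 31, ∞}.
(a,b)_2: α=10, β=13; u≡3, v≡7 (mod 8); ε(u)ε(v)=1·1, αω(v)=10·0, βω(u)=13·1; sum ≡ 0  ⇒  +1.
(a,b)_3: α=2, u≡1; β=2, v≡2 (mod 3); (1|3)=+1, (2|3)=-1; sign (−1)^0·+1^2·-1^2 = +1.
(a,b)_29: α=1, u≡14; β=1, v≡5 (mod 29); (14|29)=-1, (5|29)=+1; sign (−1)^0·-1^1·+1^1 = -1.
(a,b)_5: α=-3, u≡3; β=-3, v≡1 (mod 5); (3|5)=-1, (1|5)=+1; sign (−1)^0·-1^-3·+1^-3 = -1.
(a,b)_31: α=1, u≡28; β=1, v≡17 (mod 31); (28|31)=+1, (17|31)=-1; sign (−1)^1·+1^1·-1^1 = +1.
(a,b)_19: α=0, u≡15; β=2, v≡4 (mod 19); (15|19)=-1, (4|19)=+1; sign (−1)^0·-1^2·+1^0 = +1.
(a,b)_∞: sgn(58435)=+, sgn(-206770)=−, so +1.
(a,b)_23: α=2, u≡14; β=3, v≡9 (mod 23); (14|23)=-1, (9|23)=+1; sign (−1)^0·-1^3·+1^2 = -1.
(a,b)_13: α=1, u≡1; β=0, v≡6 (mod 13); (1|13)=+1, (6|13)=-1; sign (−1)^0·+1^0·-1^1 = -1.
Ram(58435, -206770) = {5, 13, 23, 29}; no ℚ_5-point on the conic.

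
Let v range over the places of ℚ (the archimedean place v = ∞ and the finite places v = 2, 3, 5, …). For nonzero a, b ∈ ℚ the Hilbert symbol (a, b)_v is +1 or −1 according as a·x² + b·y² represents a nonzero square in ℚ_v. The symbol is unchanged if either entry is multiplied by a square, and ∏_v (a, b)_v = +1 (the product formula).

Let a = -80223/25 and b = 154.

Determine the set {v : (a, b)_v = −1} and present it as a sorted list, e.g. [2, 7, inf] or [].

Mod squares: a ≡ -663, b ≡ 154. Check v ∈ {∞, 2, 3, 5, 7, 11, 13, 17}.
v=11: a=11^2·(≡10), b=11^1·(≡3) mod 11; (10|11)=-1, (3|11)=+1; (−1)^{2·1·5}·(-1)^1·(+1)^2 = -1.
v=3: a=3^1·(≡1), b=3^0·(≡1) mod 3; (1|3)=+1, (1|3)=+1; (−1)^{1·0·1}·(+1)^0·(+1)^1 = +1.
v=17: a=17^1·(≡3), b=17^0·(≡1) mod 17; (3|17)=-1, (1|17)=+1; (−1)^{1·0·8}·(-1)^0·(+1)^1 = +1.
v=5: a=5^-2·(≡2), b=5^0·(≡4) mod 5; (2|5)=-1, (4|5)=+1; (−1)^{-2·0·2}·(-1)^0·(+1)^-2 = +1.
v=∞: -663 < 0 and 154 > 0  ⇒  (a,b)_∞ = +1.
v=2: v_2(a)=0, v_2(b)=1; units ≡ 1, 5 (mod 8); ε·ε+αω+βω = 0·0+0·1+1·0 ≡ 0  ⇒  (a,b)_2 = +1.
v=13: a=13^1·(≡9), b=13^0·(≡11) mod 13; (9|13)=+1, (11|13)=-1; (−1)^{1·0·6}·(+1)^0·(-1)^1 = -1.
v=7: a=7^0·(≡1), b=7^1·(≡1) mod 7; (1|7)=+1, (1|7)=+1; (−1)^{0·1·3}·(+1)^1·(+1)^0 = +1.
Ram(-663, 154) = {11, 13}; no ℚ_11-point on the conic.

[11, 13]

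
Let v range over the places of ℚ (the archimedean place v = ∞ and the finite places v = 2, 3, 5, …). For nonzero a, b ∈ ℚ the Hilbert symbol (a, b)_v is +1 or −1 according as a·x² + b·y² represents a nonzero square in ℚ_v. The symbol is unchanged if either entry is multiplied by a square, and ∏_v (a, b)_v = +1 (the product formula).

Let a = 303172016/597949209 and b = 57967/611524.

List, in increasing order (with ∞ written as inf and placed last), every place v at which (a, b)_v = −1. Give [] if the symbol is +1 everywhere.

[2, 7, 17, 43]

(a, b) ≡ (731, 7) mod (ℚ^×)²; places V = {2, 3, 7, 11, 13, 17, 19, 23, 43, ∞}.
(a,b)_7: α=2, u≡6; β=3, v≡2 (mod 7); (6|7)=-1, (2|7)=+1; sign (−1)^0·-1^3·+1^2 = -1.
(a,b)_13: α=-2, u≡10; β=2, v≡11 (mod 13); (10|13)=+1, (11|13)=-1; sign (−1)^0·+1^2·-1^-2 = +1.
(a,b)_23: α=2, u≡8; β=-2, v≡5 (mod 23); (8|23)=+1, (5|23)=-1; sign (−1)^0·+1^-2·-1^2 = +1.
(a,b)_19: α=-2, u≡6; β=0, v≡4 (mod 19); (6|19)=+1, (4|19)=+1; sign (−1)^0·+1^0·+1^-2 = +1.
(a,b)_2: α=4, β=-2; u≡3, v≡7 (mod 8); ε(u)ε(v)=1·1, αω(v)=4·0, βω(u)=-2·1; sum ≡ 1  ⇒  -1.
(a,b)_17: α=1, u≡16; β=-2, v≡6 (mod 17); (16|17)=+1, (6|17)=-1; sign (−1)^0·+1^-2·-1^1 = -1.
(a,b)_∞: sgn(731)=+, sgn(7)=+, so +1.
(a,b)_11: α=-2, u≡4; β=0, v≡8 (mod 11); (4|11)=+1, (8|11)=-1; sign (−1)^0·+1^0·-1^-2 = +1.
(a,b)_43: α=1, u≡24; β=0, v≡37 (mod 43); (24|43)=+1, (37|43)=-1; sign (−1)^0·+1^0·-1^1 = -1.
(a,b)_3: α=-4, u≡2; β=0, v≡1 (mod 3); (2|3)=-1, (1|3)=+1; sign (−1)^0·-1^0·+1^-4 = +1.
(731, 7 / ℚ) ramifies at {2, 7, 17, 43}: a division algebra.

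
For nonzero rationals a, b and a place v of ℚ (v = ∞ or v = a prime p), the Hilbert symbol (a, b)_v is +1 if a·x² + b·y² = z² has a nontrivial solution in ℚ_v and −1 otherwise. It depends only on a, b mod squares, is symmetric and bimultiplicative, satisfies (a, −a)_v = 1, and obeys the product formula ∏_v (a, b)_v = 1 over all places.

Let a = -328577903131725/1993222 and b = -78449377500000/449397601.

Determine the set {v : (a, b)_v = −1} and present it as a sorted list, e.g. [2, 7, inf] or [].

[2, 5, 11, inf]

(a, b) ≡ (-4862, -390) mod (ℚ^×)²; places V = {2, 3, 5, 7, 11, 13, 17, 23, 29, 37, 43, ∞}.
(a,b)_2: α=-1, β=5; u≡1, v≡5 (mod 8); ε(u)ε(v)=0·0, αω(v)=-1·1, βω(u)=5·0; sum ≡ 1  ⇒  -1.
(a,b)_11: α=-1, u≡5; β=0, v≡8 (mod 11); (5|11)=+1, (8|11)=-1; sign (−1)^0·+1^0·-1^-1 = -1.
(a,b)_13: α=7, u≡4; β=3, v≡12 (mod 13); (4|13)=+1, (12|13)=+1; sign (−1)^0·+1^3·+1^7 = +1.
(a,b)_23: α=0, u≡5; β=2, v≡13 (mod 23); (5|23)=-1, (13|23)=+1; sign (−1)^0·-1^2·+1^0 = +1.
(a,b)_43: α=-2, u≡4; β=-2, v≡10 (mod 43); (4|43)=+1, (10|43)=+1; sign (−1)^0·+1^-2·+1^-2 = +1.
(a,b)_5: α=2, u≡3; β=7, v≡3 (mod 5); (3|5)=-1, (3|5)=-1; sign (−1)^0·-1^7·-1^2 = -1.
(a,b)_37: α=2, u≡23; β=0, v≡19 (mod 37); (23|37)=-1, (19|37)=-1; sign (−1)^0·-1^0·-1^2 = +1.
(a,b)_3: α=2, u≡1; β=3, v≡2 (mod 3); (1|3)=+1, (2|3)=-1; sign (−1)^0·+1^3·-1^2 = +1.
(a,b)_17: α=1, u≡10; β=-2, v≡1 (mod 17); (10|17)=-1, (1|17)=+1; sign (−1)^0·-1^-2·+1^1 = +1.
(a,b)_29: α=0, u≡3; β=-2, v≡13 (mod 29); (3|29)=-1, (13|29)=+1; sign (−1)^0·-1^-2·+1^0 = +1.
(a,b)_7: α=-2, u≡5; β=0, v≡2 (mod 7); (5|7)=-1, (2|7)=+1; sign (−1)^0·-1^0·+1^-2 = +1.
(a,b)_∞: sgn(-4862)=−, sgn(-390)=−, so -1.
Ram(-4862, -390) = {2, 5, 11, ∞}; no ℚ_2-point on the conic.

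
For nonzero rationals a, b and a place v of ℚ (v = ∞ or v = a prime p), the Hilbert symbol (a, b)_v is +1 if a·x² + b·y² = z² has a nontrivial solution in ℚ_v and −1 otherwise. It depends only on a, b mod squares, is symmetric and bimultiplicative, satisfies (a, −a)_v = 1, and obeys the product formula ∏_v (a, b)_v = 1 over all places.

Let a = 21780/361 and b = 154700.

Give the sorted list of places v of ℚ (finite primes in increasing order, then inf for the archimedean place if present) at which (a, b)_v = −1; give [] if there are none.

(a, b) ≡ (5, 1547) mod (ℚ^×)²; places V = {2, 3, 5, 7, 11, 13, 17, 19, ∞}.
(a,b)_3: α=2, u≡2; β=0, v≡2 (mod 3); (2|3)=-1, (2|3)=-1; sign (−1)^0·-1^0·-1^2 = +1.
(a,b)_∞: sgn(5)=+, sgn(1547)=+, so +1.
(a,b)_19: α=-2, u≡6; β=0, v≡2 (mod 19); (6|19)=+1, (2|19)=-1; sign (−1)^0·+1^0·-1^-2 = +1.
(a,b)_7: α=0, u≡6; β=1, v≡1 (mod 7); (6|7)=-1, (1|7)=+1; sign (−1)^0·-1^1·+1^0 = -1.
(a,b)_11: α=2, u≡9; β=0, v≡7 (mod 11); (9|11)=+1, (7|11)=-1; sign (−1)^0·+1^0·-1^2 = +1.
(a,b)_5: α=1, u≡1; β=2, v≡3 (mod 5); (1|5)=+1, (3|5)=-1; sign (−1)^0·+1^2·-1^1 = -1.
(a,b)_17: α=0, u≡5; β=1, v≡5 (mod 17); (5|17)=-1, (5|17)=-1; sign (−1)^0·-1^1·-1^0 = -1.
(a,b)_2: α=2, β=2; u≡5, v≡3 (mod 8); ε(u)ε(v)=0·1, αω(v)=2·1, βω(u)=2·1; sum ≡ 0  ⇒  +1.
(a,b)_13: α=0, u≡7; β=1, v≡5 (mod 13); (7|13)=-1, (5|13)=-1; sign (−1)^0·-1^1·-1^0 = -1.
|Ram(5, 1547)| = 4, even; anisotropic at {5, 7, 13, 17}.

[5, 7, 13, 17]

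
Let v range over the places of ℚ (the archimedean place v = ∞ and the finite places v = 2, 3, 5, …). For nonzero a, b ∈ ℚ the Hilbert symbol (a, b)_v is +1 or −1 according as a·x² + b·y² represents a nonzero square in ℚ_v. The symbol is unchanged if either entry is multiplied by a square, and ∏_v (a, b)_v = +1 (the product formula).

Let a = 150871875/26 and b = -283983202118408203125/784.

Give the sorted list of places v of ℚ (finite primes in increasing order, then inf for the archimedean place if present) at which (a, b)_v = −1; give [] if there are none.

(a, b) ≡ (51870, -2717) mod (ℚ^×)²; places V = {2, 3, 5, 7, 11, 13, 19, ∞}.
(a,b)_∞: sgn(51870)=+, sgn(-2717)=−, so +1.
(a,b)_3: α=1, u≡1; β=4, v≡1 (mod 3); (1|3)=+1, (1|3)=+1; sign (−1)^0·+1^4·+1^1 = +1.
(a,b)_2: α=-1, β=-4; u≡7, v≡3 (mod 8); ε(u)ε(v)=1·1, αω(v)=-1·1, βω(u)=-4·0; sum ≡ 0  ⇒  +1.
(a,b)_11: α=2, u≡9; β=5, v≡7 (mod 11); (9|11)=+1, (7|11)=-1; sign (−1)^0·+1^5·-1^2 = +1.
(a,b)_5: α=5, u≡4; β=12, v≡2 (mod 5); (4|5)=+1, (2|5)=-1; sign (−1)^0·+1^12·-1^5 = -1.
(a,b)_7: α=1, u≡4; β=-2, v≡3 (mod 7); (4|7)=+1, (3|7)=-1; sign (−1)^0·+1^-2·-1^1 = -1.
(a,b)_19: α=1, u≡18; β=3, v≡6 (mod 19); (18|19)=-1, (6|19)=+1; sign (−1)^1·-1^3·+1^1 = +1.
(a,b)_13: α=-1, u≡12; β=1, v≡10 (mod 13); (12|13)=+1, (10|13)=+1; sign (−1)^0·+1^1·+1^-1 = +1.
|Ram(51870, -2717)| = 2, even; anisotropic at {5, 7}.

[5, 7]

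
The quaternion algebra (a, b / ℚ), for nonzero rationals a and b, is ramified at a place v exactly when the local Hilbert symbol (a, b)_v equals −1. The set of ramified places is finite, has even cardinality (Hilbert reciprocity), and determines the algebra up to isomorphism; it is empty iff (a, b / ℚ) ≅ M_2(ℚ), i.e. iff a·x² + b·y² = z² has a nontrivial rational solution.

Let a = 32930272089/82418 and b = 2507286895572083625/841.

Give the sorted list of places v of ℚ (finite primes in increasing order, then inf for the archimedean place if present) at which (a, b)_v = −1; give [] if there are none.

(a, b) ≡ (2, 2145) mod (ℚ^×)²; places V = {2, 3, 5, 7, 11, 13, 23, 29, 47, ∞}.
(a,b)_2: α=-1, β=0; u≡1, v≡1 (mod 8); ε(u)ε(v)=0·0, αω(v)=-1·0, βω(u)=0·0; sum ≡ 0  ⇒  +1.
(a,b)_11: α=2, u≡7; β=5, v≡2 (mod 11); (7|11)=-1, (2|11)=-1; sign (−1)^0·-1^5·-1^2 = -1.
(a,b)_47: α=2, u≡14; β=0, v≡39 (mod 47); (14|47)=+1, (39|47)=-1; sign (−1)^0·+1^0·-1^2 = +1.
(a,b)_23: α=0, u≡1; β=2, v≡8 (mod 23); (1|23)=+1, (8|23)=+1; sign (−1)^0·+1^2·+1^0 = +1.
(a,b)_∞: sgn(2)=+, sgn(2145)=+, so +1.
(a,b)_5: α=0, u≡3; β=3, v≡4 (mod 5); (3|5)=-1, (4|5)=+1; sign (−1)^0·-1^3·+1^0 = -1.
(a,b)_3: α=6, u≡2; β=7, v≡1 (mod 3); (2|3)=-1, (1|3)=+1; sign (−1)^0·-1^7·+1^6 = -1.
(a,b)_29: α=-2, u≡2; β=-2, v≡24 (mod 29); (2|29)=-1, (24|29)=+1; sign (−1)^0·-1^-2·+1^-2 = +1.
(a,b)_7: α=-2, u≡4; β=2, v≡3 (mod 7); (4|7)=+1, (3|7)=-1; sign (−1)^0·+1^2·-1^-2 = +1.
(a,b)_13: α=2, u≡2; β=3, v≡3 (mod 13); (2|13)=-1, (3|13)=+1; sign (−1)^0·-1^3·+1^2 = -1.
Ram(2, 2145) = {3, 5, 11, 13}; no ℚ_3-point on the conic.

[3, 5, 11, 13]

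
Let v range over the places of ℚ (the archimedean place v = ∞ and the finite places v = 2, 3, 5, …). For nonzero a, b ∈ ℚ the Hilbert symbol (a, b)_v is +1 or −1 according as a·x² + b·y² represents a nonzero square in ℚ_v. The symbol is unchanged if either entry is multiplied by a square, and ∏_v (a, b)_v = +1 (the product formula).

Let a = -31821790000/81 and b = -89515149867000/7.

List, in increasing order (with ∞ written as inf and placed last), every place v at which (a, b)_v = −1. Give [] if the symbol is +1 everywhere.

[2, 11, 17, inf]

Mod squares: a ≡ -91, b ≡ -13090. Check v ∈ {∞, 2, 3, 5, 7, 11, 13, 17}.
v=2: v_2(a)=4, v_2(b)=3; units ≡ 5, 7 (mod 8); ε·ε+αω+βω = 0·1+4·0+3·1 ≡ 1  ⇒  (a,b)_2 = -1.
v=13: a=13^1·(≡7), b=13^2·(≡9) mod 13; (7|13)=-1, (9|13)=+1; (−1)^{1·2·6}·(-1)^2·(+1)^1 = +1.
v=5: a=5^4·(≡1), b=5^3·(≡2) mod 5; (1|5)=+1, (2|5)=-1; (−1)^{4·3·2}·(+1)^3·(-1)^4 = +1.
v=11: a=11^2·(≡6), b=11^3·(≡5) mod 11; (6|11)=-1, (5|11)=+1; (−1)^{2·3·5}·(-1)^3·(+1)^2 = -1.
v=∞: -91 < 0 and -13090 < 0  ⇒  (a,b)_∞ = -1.
v=7: a=7^1·(≡4), b=7^-1·(≡3) mod 7; (4|7)=+1, (3|7)=-1; (−1)^{1·-1·3}·(+1)^-1·(-1)^1 = +1.
v=17: a=17^2·(≡12), b=17^3·(≡11) mod 17; (12|17)=-1, (11|17)=-1; (−1)^{2·3·8}·(-1)^3·(-1)^2 = -1.
v=3: a=3^-4·(≡2), b=3^4·(≡2) mod 3; (2|3)=-1, (2|3)=-1; (−1)^{-4·4·1}·(-1)^4·(-1)^-4 = +1.
Ram(-91, -13090) = {2, 11, 17, ∞}; no ℚ_2-point on the conic.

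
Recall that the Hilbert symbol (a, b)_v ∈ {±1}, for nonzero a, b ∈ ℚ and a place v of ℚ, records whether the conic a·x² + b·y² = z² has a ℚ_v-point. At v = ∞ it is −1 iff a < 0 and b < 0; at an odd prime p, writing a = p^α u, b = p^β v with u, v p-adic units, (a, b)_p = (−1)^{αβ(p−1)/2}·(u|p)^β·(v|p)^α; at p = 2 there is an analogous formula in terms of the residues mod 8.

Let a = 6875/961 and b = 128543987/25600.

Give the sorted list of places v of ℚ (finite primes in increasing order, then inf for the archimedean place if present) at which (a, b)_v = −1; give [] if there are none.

[2, 13, 17, 23]

Mod squares: a ≡ 11, b ≡ 1062347. Check v ∈ {∞, 2, 5, 11, 13, 17, 19, 23, 31}.
v=19: a=19^0·(≡17), b=19^1·(≡15) mod 19; (17|19)=+1, (15|19)=-1; (−1)^{0·1·9}·(+1)^1·(-1)^0 = +1.
v=13: a=13^0·(≡2), b=13^1·(≡10) mod 13; (2|13)=-1, (10|13)=+1; (−1)^{0·1·6}·(-1)^1·(+1)^0 = -1.
v=11: a=11^1·(≡5), b=11^3·(≡10) mod 11; (5|11)=+1, (10|11)=-1; (−1)^{1·3·5}·(+1)^3·(-1)^1 = +1.
v=23: a=23^0·(≡5), b=23^1·(≡7) mod 23; (5|23)=-1, (7|23)=-1; (−1)^{0·1·11}·(-1)^1·(-1)^0 = -1.
v=2: v_2(a)=0, v_2(b)=-10; units ≡ 3, 3 (mod 8); ε·ε+αω+βω = 1·1+0·1+-10·1 ≡ 1  ⇒  (a,b)_2 = -1.
v=5: a=5^4·(≡1), b=5^-2·(≡3) mod 5; (1|5)=+1, (3|5)=-1; (−1)^{4·-2·2}·(+1)^-2·(-1)^4 = +1.
v=31: a=31^-2·(≡24), b=31^0·(≡4) mod 31; (24|31)=-1, (4|31)=+1; (−1)^{-2·0·15}·(-1)^0·(+1)^-2 = +1.
v=∞: 11 > 0 and 1062347 > 0  ⇒  (a,b)_∞ = +1.
v=17: a=17^0·(≡14), b=17^1·(≡1) mod 17; (14|17)=-1, (1|17)=+1; (−1)^{0·1·8}·(-1)^1·(+1)^0 = -1.
Ram(11, 1062347) = {2, 13, 17, 23}; no ℚ_2-point on the conic.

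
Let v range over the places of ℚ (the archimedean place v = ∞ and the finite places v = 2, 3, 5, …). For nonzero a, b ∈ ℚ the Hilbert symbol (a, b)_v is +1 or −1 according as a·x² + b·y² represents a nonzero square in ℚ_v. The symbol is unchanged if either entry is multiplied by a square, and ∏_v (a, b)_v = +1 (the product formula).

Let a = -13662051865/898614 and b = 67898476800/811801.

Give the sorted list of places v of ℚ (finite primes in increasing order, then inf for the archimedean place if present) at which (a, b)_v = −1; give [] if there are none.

Mod squares: a ≡ -2310, b ≡ 33. Check v ∈ {∞, 2, 3, 5, 7, 11, 17, 23, 37, 43, 53}.
v=37: a=37^2·(≡26), b=37^0·(≡1) mod 37; (26|37)=+1, (1|37)=+1; (−1)^{2·0·18}·(+1)^0·(+1)^2 = +1.
v=5: a=5^1·(≡3), b=5^2·(≡2) mod 5; (3|5)=-1, (2|5)=-1; (−1)^{1·2·2}·(-1)^2·(-1)^1 = -1.
v=7: a=7^3·(≡3), b=7^2·(≡5) mod 7; (3|7)=-1, (5|7)=-1; (−1)^{3·2·3}·(-1)^2·(-1)^3 = -1.
v=53: a=53^0·(≡26), b=53^-2·(≡35) mod 53; (26|53)=-1, (35|53)=-1; (−1)^{0·-2·26}·(-1)^-2·(-1)^0 = +1.
v=3: a=3^-5·(≡1), b=3^9·(≡2) mod 3; (1|3)=+1, (2|3)=-1; (−1)^{-5·9·1}·(+1)^9·(-1)^-5 = +1.
v=43: a=43^-2·(≡2), b=43^0·(≡2) mod 43; (2|43)=-1, (2|43)=-1; (−1)^{-2·0·21}·(-1)^0·(-1)^-2 = +1.
v=17: a=17^0·(≡2), b=17^-2·(≡13) mod 17; (2|17)=+1, (13|17)=+1; (−1)^{0·-2·8}·(+1)^-2·(+1)^0 = +1.
v=2: v_2(a)=-1, v_2(b)=8; units ≡ 5, 1 (mod 8); ε·ε+αω+βω = 0·0+-1·0+8·1 ≡ 0  ⇒  (a,b)_2 = +1.
v=23: a=23^2·(≡8), b=23^0·(≡10) mod 23; (8|23)=+1, (10|23)=-1; (−1)^{2·0·11}·(+1)^0·(-1)^2 = +1.
v=∞: -2310 < 0 and 33 > 0  ⇒  (a,b)_∞ = +1.
v=11: a=11^1·(≡8), b=11^1·(≡4) mod 11; (8|11)=-1, (4|11)=+1; (−1)^{1·1·5}·(-1)^1·(+1)^1 = +1.
Ram(-2310, 33) = {5, 7}; no ℚ_5-point on the conic.

[5, 7]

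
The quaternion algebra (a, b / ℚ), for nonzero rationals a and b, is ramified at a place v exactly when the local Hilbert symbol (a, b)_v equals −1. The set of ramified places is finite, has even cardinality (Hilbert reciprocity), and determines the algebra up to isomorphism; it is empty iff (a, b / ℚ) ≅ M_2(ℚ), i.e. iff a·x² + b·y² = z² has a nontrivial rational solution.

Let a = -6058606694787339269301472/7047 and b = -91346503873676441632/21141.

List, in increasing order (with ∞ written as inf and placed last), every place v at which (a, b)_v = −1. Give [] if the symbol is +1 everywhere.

[23, 41, 43, inf]

(a, b) ≡ (-77610786, -2570618) mod (ℚ^×)²; places V = {2, 3, 11, 19, 23, 29, 41, 43, 47, ∞}.
(a,b)_3: α=-5, u≡1; β=-6, v≡1 (mod 3); (1|3)=+1, (1|3)=+1; sign (−1)^0·+1^-6·+1^-5 = +1.
(a,b)_11: α=1, u≡2; β=2, v≡5 (mod 11); (2|11)=-1, (5|11)=+1; sign (−1)^0·-1^2·+1^1 = +1.
(a,b)_47: α=4, u≡6; β=3, v≡27 (mod 47); (6|47)=+1, (27|47)=+1; sign (−1)^0·+1^3·+1^4 = +1.
(a,b)_19: α=6, u≡8; β=4, v≡6 (mod 19); (8|19)=-1, (6|19)=+1; sign (−1)^0·-1^4·+1^6 = +1.
(a,b)_41: α=1, u≡11; β=1, v≡2 (mod 41); (11|41)=-1, (2|41)=+1; sign (−1)^0·-1^1·+1^1 = -1.
(a,b)_2: α=5, β=5; u≡7, v≡3 (mod 8); ε(u)ε(v)=1·1, αω(v)=5·1, βω(u)=5·0; sum ≡ 0  ⇒  +1.
(a,b)_43: α=3, u≡11; β=2, v≡32 (mod 43); (11|43)=+1, (32|43)=-1; sign (−1)^0·+1^2·-1^3 = -1.
(a,b)_∞: sgn(-77610786)=−, sgn(-2570618)=−, so -1.
(a,b)_29: α=-1, u≡27; β=-1, v≡17 (mod 29); (27|29)=-1, (17|29)=-1; sign (−1)^0·-1^-1·-1^-1 = +1.
(a,b)_23: α=1, u≡20; β=1, v≡17 (mod 23); (20|23)=-1, (17|23)=-1; sign (−1)^1·-1^1·-1^1 = -1.
|Ram(-77610786, -2570618)| = 4, even; anisotropic at {23, 41, 43, ∞}.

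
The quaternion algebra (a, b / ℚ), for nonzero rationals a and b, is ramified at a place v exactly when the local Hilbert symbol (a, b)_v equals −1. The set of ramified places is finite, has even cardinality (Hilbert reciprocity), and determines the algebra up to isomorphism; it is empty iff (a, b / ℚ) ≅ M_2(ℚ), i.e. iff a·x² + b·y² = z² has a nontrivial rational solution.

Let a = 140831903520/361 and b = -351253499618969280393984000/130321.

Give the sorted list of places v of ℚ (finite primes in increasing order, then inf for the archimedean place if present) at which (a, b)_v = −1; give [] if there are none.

[5, 23]

(a, b) ≡ (770, -17710) mod (ℚ^×)²; places V = {2, 3, 5, 7, 11, 19, 23, ∞}.
(a,b)_7: α=5, u≡6; β=11, v≡4 (mod 7); (6|7)=-1, (4|7)=+1; sign (−1)^1·-1^11·+1^5 = +1.
(a,b)_2: α=5, β=11; u≡1, v≡1 (mod 8); ε(u)ε(v)=0·0, αω(v)=5·0, βω(u)=11·0; sum ≡ 0  ⇒  +1.
(a,b)_19: α=-2, u≡8; β=-4, v≡5 (mod 19); (8|19)=-1, (5|19)=+1; sign (−1)^0·-1^-4·+1^-2 = +1.
(a,b)_11: α=1, u≡5; β=3, v≡10 (mod 11); (5|11)=+1, (10|11)=-1; sign (−1)^1·+1^3·-1^1 = +1.
(a,b)_5: α=1, u≡4; β=3, v≡3 (mod 5); (4|5)=+1, (3|5)=-1; sign (−1)^0·+1^3·-1^1 = -1.
(a,b)_∞: sgn(770)=+, sgn(-17710)=−, so +1.
(a,b)_23: α=2, u≡17; β=5, v≡18 (mod 23); (17|23)=-1, (18|23)=+1; sign (−1)^0·-1^5·+1^2 = -1.
(a,b)_3: α=2, u≡2; β=4, v≡2 (mod 3); (2|3)=-1, (2|3)=-1; sign (−1)^0·-1^4·-1^2 = +1.
(770, -17710 / ℚ) ramifies at {5, 23}: a division algebra.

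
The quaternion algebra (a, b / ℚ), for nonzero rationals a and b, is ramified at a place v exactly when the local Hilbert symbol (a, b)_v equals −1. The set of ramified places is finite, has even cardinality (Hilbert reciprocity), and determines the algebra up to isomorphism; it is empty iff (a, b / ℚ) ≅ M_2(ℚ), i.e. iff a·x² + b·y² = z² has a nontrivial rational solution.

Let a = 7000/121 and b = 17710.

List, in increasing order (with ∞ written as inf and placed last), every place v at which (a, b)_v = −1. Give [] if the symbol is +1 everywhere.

(a, b) ≡ (70, 17710) mod (ℚ^×)²; places V = {2, 5, 7, 11, 23, ∞}.
(a,b)_7: α=1, u≡3; β=1, v≡3 (mod 7); (3|7)=-1, (3|7)=-1; sign (−1)^1·-1^1·-1^1 = -1.
(a,b)_11: α=-2, u≡4; β=1, v≡4 (mod 11); (4|11)=+1, (4|11)=+1; sign (−1)^0·+1^1·+1^-2 = +1.
(a,b)_5: α=3, u≡1; β=1, v≡2 (mod 5); (1|5)=+1, (2|5)=-1; sign (−1)^0·+1^1·-1^3 = -1.
(a,b)_23: α=0, u≡9; β=1, v≡11 (mod 23); (9|23)=+1, (11|23)=-1; sign (−1)^0·+1^1·-1^0 = +1.
(a,b)_∞: sgn(70)=+, sgn(17710)=+, so +1.
(a,b)_2: α=3, β=1; u≡3, v≡7 (mod 8); ε(u)ε(v)=1·1, αω(v)=3·0, βω(u)=1·1; sum ≡ 0  ⇒  +1.
|Ram(70, 17710)| = 2, even; anisotropic at {5, 7}.

[5, 7]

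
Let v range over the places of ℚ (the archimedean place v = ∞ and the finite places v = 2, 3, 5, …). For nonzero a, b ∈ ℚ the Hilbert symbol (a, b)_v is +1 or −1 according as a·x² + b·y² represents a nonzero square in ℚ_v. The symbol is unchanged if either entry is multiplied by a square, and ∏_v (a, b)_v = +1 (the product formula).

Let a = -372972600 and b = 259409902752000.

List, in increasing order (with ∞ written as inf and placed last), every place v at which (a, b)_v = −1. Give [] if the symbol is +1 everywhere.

Mod squares: a ≡ -46046, b ≡ 2145. Check v ∈ {∞, 2, 3, 5, 7, 11, 13, 23}.
v=7: a=7^1·(≡2), b=7^2·(≡3) mod 7; (2|7)=+1, (3|7)=-1; (−1)^{1·2·3}·(+1)^2·(-1)^1 = -1.
v=23: a=23^1·(≡19), b=23^2·(≡3) mod 23; (19|23)=-1, (3|23)=+1; (−1)^{1·2·11}·(-1)^2·(+1)^1 = +1.
v=13: a=13^1·(≡7), b=13^1·(≡3) mod 13; (7|13)=-1, (3|13)=+1; (−1)^{1·1·6}·(-1)^1·(+1)^1 = -1.
v=3: a=3^4·(≡1), b=3^7·(≡1) mod 3; (1|3)=+1, (1|3)=+1; (−1)^{4·7·1}·(+1)^7·(+1)^4 = +1.
v=∞: -46046 < 0 and 2145 > 0  ⇒  (a,b)_∞ = +1.
v=2: v_2(a)=3, v_2(b)=8; units ≡ 1, 1 (mod 8); ε·ε+αω+βω = 0·0+3·0+8·0 ≡ 0  ⇒  (a,b)_2 = +1.
v=11: a=11^1·(≡9), b=11^1·(≡2) mod 11; (9|11)=+1, (2|11)=-1; (−1)^{1·1·5}·(+1)^1·(-1)^1 = +1.
v=5: a=5^2·(≡1), b=5^3·(≡1) mod 5; (1|5)=+1, (1|5)=+1; (−1)^{2·3·2}·(+1)^3·(+1)^2 = +1.
|Ram(-46046, 2145)| = 2, even; anisotropic at {7, 13}.

[7, 13]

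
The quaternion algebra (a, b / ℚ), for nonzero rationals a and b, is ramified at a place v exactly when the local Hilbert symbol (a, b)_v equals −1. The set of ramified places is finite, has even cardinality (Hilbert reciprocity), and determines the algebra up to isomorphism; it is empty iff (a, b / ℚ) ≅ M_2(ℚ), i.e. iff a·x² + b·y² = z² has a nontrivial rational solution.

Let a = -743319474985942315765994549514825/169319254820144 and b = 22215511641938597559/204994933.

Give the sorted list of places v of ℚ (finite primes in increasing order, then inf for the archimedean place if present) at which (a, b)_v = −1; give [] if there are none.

[11, 13, 17, 31]

Mod squares: a ≡ -24123, b ≡ 403. Check v ∈ {∞, 2, 3, 5, 11, 13, 17, 19, 29, 31, 43}.
v=11: a=11^-3·(≡10), b=11^-2·(≡2) mod 11; (10|11)=-1, (2|11)=-1; (−1)^{-3·-2·5}·(-1)^-2·(-1)^-3 = -1.
v=17: a=17^7·(≡4), b=17^4·(≡6) mod 17; (4|17)=+1, (6|17)=-1; (−1)^{7·4·8}·(+1)^4·(-1)^7 = -1.
v=19: a=19^-6·(≡6), b=19^-4·(≡6) mod 19; (6|19)=+1, (6|19)=+1; (−1)^{-6·-4·9}·(+1)^-4·(+1)^-6 = +1.
v=3: a=3^13·(≡2), b=3^8·(≡1) mod 3; (2|3)=-1, (1|3)=+1; (−1)^{13·8·1}·(-1)^8·(+1)^13 = +1.
v=13: a=13^-2·(≡7), b=13^-1·(≡7) mod 13; (7|13)=-1, (7|13)=-1; (−1)^{-2·-1·6}·(-1)^-1·(-1)^-2 = -1.
v=∞: -24123 < 0 and 403 > 0  ⇒  (a,b)_∞ = +1.
v=5: a=5^2·(≡3), b=5^0·(≡3) mod 5; (3|5)=-1, (3|5)=-1; (−1)^{2·0·2}·(-1)^0·(-1)^2 = +1.
v=29: a=29^6·(≡4), b=29^4·(≡26) mod 29; (4|29)=+1, (26|29)=-1; (−1)^{6·4·14}·(+1)^4·(-1)^6 = +1.
v=31: a=31^2·(≡22), b=31^1·(≡17) mod 31; (22|31)=-1, (17|31)=-1; (−1)^{2·1·15}·(-1)^1·(-1)^2 = -1.
v=43: a=43^3·(≡21), b=43^2·(≡40) mod 43; (21|43)=+1, (40|43)=+1; (−1)^{3·2·21}·(+1)^2·(+1)^3 = +1.
v=2: v_2(a)=-4, v_2(b)=0; units ≡ 5, 3 (mod 8); ε·ε+αω+βω = 0·1+-4·1+0·1 ≡ 0  ⇒  (a,b)_2 = +1.
(-24123, 403 / ℚ) ramifies at {11, 13, 17, 31}: a division algebra.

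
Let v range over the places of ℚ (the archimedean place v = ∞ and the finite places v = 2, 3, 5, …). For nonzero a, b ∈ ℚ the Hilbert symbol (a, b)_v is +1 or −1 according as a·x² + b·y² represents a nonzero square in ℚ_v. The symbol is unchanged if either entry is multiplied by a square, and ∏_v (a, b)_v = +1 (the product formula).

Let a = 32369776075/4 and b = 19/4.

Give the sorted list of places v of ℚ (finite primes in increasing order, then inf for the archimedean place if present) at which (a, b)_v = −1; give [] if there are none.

Mod squares: a ≡ 26424307, b ≡ 19. Check v ∈ {∞, 2, 5, 7, 13, 17, 19, 29, 31}.
v=7: a=7^3·(≡4), b=7^0·(≡3) mod 7; (4|7)=+1, (3|7)=-1; (−1)^{3·0·3}·(+1)^0·(-1)^3 = -1.
v=31: a=31^1·(≡22), b=31^0·(≡28) mod 31; (22|31)=-1, (28|31)=+1; (−1)^{1·0·15}·(-1)^0·(+1)^1 = +1.
v=17: a=17^1·(≡11), b=17^0·(≡9) mod 17; (11|17)=-1, (9|17)=+1; (−1)^{1·0·8}·(-1)^0·(+1)^1 = +1.
v=13: a=13^1·(≡5), b=13^0·(≡8) mod 13; (5|13)=-1, (8|13)=-1; (−1)^{1·0·6}·(-1)^0·(-1)^1 = -1.
v=29: a=29^1·(≡27), b=29^0·(≡12) mod 29; (27|29)=-1, (12|29)=-1; (−1)^{1·0·14}·(-1)^0·(-1)^1 = -1.
v=2: v_2(a)=-2, v_2(b)=-2; units ≡ 3, 3 (mod 8); ε·ε+αω+βω = 1·1+-2·1+-2·1 ≡ 1  ⇒  (a,b)_2 = -1.
v=5: a=5^2·(≡2), b=5^0·(≡1) mod 5; (2|5)=-1, (1|5)=+1; (−1)^{2·0·2}·(-1)^0·(+1)^2 = +1.
v=19: a=19^1·(≡13), b=19^1·(≡5) mod 19; (13|19)=-1, (5|19)=+1; (−1)^{1·1·9}·(-1)^1·(+1)^1 = +1.
v=∞: 26424307 > 0 and 19 > 0  ⇒  (a,b)_∞ = +1.
|Ram(26424307, 19)| = 4, even; anisotropic at {2, 7, 13, 29}.

[2, 7, 13, 29]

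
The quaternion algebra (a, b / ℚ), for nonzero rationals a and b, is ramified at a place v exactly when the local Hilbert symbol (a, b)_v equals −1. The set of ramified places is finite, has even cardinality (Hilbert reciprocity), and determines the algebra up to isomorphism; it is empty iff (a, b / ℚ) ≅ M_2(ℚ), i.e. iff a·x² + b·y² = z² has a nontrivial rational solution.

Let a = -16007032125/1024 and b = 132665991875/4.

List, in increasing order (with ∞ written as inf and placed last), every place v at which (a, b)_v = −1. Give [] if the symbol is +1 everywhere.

(a, b) ≡ (-1451885, 734483) mod (ℚ^×)²; places V = {2, 3, 5, 7, 17, 19, 29, 31, 43, ∞}.
(a,b)_29: α=1, u≡10; β=1, v≡18 (mod 29); (10|29)=-1, (18|29)=-1; sign (−1)^0·-1^1·-1^1 = +1.
(a,b)_∞: sgn(-1451885)=−, sgn(734483)=+, so +1.
(a,b)_7: α=2, u≡3; β=0, v≡1 (mod 7); (3|7)=-1, (1|7)=+1; sign (−1)^0·-1^0·+1^2 = +1.
(a,b)_19: α=1, u≡2; β=1, v≡16 (mod 19); (2|19)=-1, (16|19)=+1; sign (−1)^1·-1^1·+1^1 = +1.
(a,b)_31: α=1, u≡27; β=1, v≡4 (mod 31); (27|31)=-1, (4|31)=+1; sign (−1)^1·-1^1·+1^1 = +1.
(a,b)_3: α=2, u≡1; β=0, v≡2 (mod 3); (1|3)=+1, (2|3)=-1; sign (−1)^0·+1^0·-1^2 = +1.
(a,b)_5: α=3, u≡2; β=4, v≡3 (mod 5); (2|5)=-1, (3|5)=-1; sign (−1)^0·-1^4·-1^3 = -1.
(a,b)_17: α=1, u≡11; β=2, v≡2 (mod 17); (11|17)=-1, (2|17)=+1; sign (−1)^0·-1^2·+1^1 = +1.
(a,b)_43: α=0, u≡11; β=1, v≡41 (mod 43); (11|43)=+1, (41|43)=+1; sign (−1)^0·+1^1·+1^0 = +1.
(a,b)_2: α=-10, β=-2; u≡3, v≡3 (mod 8); ε(u)ε(v)=1·1, αω(v)=-10·1, βω(u)=-2·1; sum ≡ 1  ⇒  -1.
|Ram(-1451885, 734483)| = 2, even; anisotropic at {2, 5}.

[2, 5]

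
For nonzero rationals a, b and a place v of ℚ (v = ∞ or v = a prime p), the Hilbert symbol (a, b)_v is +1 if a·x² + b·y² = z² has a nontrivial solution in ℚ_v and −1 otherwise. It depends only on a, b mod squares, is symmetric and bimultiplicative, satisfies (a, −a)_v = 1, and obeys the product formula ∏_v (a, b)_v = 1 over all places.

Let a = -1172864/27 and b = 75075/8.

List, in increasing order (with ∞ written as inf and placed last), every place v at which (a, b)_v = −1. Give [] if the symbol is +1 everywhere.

Mod squares: a ≡ -1122, b ≡ 6006. Check v ∈ {∞, 2, 3, 5, 7, 11, 13, 17}.
v=11: a=11^1·(≡2), b=11^1·(≡2) mod 11; (2|11)=-1, (2|11)=-1; (−1)^{1·1·5}·(-1)^1·(-1)^1 = -1.
v=3: a=3^-3·(≡1), b=3^1·(≡1) mod 3; (1|3)=+1, (1|3)=+1; (−1)^{-3·1·1}·(+1)^1·(+1)^-3 = -1.
v=13: a=13^0·(≡9), b=13^1·(≡2) mod 13; (9|13)=+1, (2|13)=-1; (−1)^{0·1·6}·(+1)^1·(-1)^0 = +1.
v=5: a=5^0·(≡3), b=5^2·(≡1) mod 5; (3|5)=-1, (1|5)=+1; (−1)^{0·2·2}·(-1)^2·(+1)^0 = +1.
v=2: v_2(a)=7, v_2(b)=-3; units ≡ 7, 3 (mod 8); ε·ε+αω+βω = 1·1+7·1+-3·0 ≡ 0  ⇒  (a,b)_2 = +1.
v=7: a=7^2·(≡3), b=7^1·(≡1) mod 7; (3|7)=-1, (1|7)=+1; (−1)^{2·1·3}·(-1)^1·(+1)^2 = -1.
v=∞: -1122 < 0 and 6006 > 0  ⇒  (a,b)_∞ = +1.
v=17: a=17^1·(≡13), b=17^0·(≡11) mod 17; (13|17)=+1, (11|17)=-1; (−1)^{1·0·8}·(+1)^0·(-1)^1 = -1.
Ram(-1122, 6006) = {3, 7, 11, 17}; no ℚ_3-point on the conic.

[3, 7, 11, 17]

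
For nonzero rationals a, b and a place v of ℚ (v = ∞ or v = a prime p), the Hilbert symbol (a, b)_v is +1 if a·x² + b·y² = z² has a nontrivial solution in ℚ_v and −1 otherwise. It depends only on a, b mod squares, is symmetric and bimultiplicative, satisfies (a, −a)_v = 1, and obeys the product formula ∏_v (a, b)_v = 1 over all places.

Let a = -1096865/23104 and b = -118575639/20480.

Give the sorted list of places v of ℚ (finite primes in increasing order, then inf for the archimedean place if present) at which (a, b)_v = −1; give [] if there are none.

Mod squares: a ≡ -185, b ≡ -7955. Check v ∈ {∞, 2, 3, 5, 7, 11, 13, 19, 37, 43}.
v=37: a=37^1·(≡18), b=37^1·(≡16) mod 37; (18|37)=-1, (16|37)=+1; (−1)^{1·1·18}·(-1)^1·(+1)^1 = -1.
v=7: a=7^2·(≡2), b=7^2·(≡2) mod 7; (2|7)=+1, (2|7)=+1; (−1)^{2·2·3}·(+1)^2·(+1)^2 = +1.
v=2: v_2(a)=-6, v_2(b)=-12; units ≡ 7, 5 (mod 8); ε·ε+αω+βω = 1·0+-6·1+-12·0 ≡ 0  ⇒  (a,b)_2 = +1.
v=13: a=13^0·(≡12), b=13^2·(≡1) mod 13; (12|13)=+1, (1|13)=+1; (−1)^{0·2·6}·(+1)^2·(+1)^0 = +1.
v=11: a=11^2·(≡8), b=11^0·(≡3) mod 11; (8|11)=-1, (3|11)=+1; (−1)^{2·0·5}·(-1)^0·(+1)^2 = +1.
v=19: a=19^-2·(≡17), b=19^0·(≡1) mod 19; (17|19)=+1, (1|19)=+1; (−1)^{-2·0·9}·(+1)^0·(+1)^-2 = +1.
v=43: a=43^0·(≡5), b=43^1·(≡5) mod 43; (5|43)=-1, (5|43)=-1; (−1)^{0·1·21}·(-1)^1·(-1)^0 = -1.
v=3: a=3^0·(≡1), b=3^2·(≡1) mod 3; (1|3)=+1, (1|3)=+1; (−1)^{0·2·1}·(+1)^2·(+1)^0 = +1.
v=∞: -185 < 0 and -7955 < 0  ⇒  (a,b)_∞ = -1.
v=5: a=5^1·(≡3), b=5^-1·(≡1) mod 5; (3|5)=-1, (1|5)=+1; (−1)^{1·-1·2}·(-1)^-1·(+1)^1 = -1.
(-185, -7955 / ℚ) ramifies at {5, 37, 43, ∞}: a division algebra.

[5, 37, 43, inf]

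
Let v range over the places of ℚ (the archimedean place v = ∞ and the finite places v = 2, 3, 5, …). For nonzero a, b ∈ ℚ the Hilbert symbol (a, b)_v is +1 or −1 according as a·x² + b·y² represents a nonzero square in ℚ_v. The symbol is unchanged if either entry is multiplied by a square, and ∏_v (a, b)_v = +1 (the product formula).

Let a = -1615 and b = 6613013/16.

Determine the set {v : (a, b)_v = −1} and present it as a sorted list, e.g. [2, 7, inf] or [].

(a, b) ≡ (-1615, 54653) mod (ℚ^×)²; places V = {2, 5, 11, 17, 19, 31, 41, 43, ∞}.
(a,b)_5: α=1, u≡2; β=0, v≡3 (mod 5); (2|5)=-1, (3|5)=-1; sign (−1)^0·-1^0·-1^1 = -1.
(a,b)_43: α=0, u≡19; β=1, v≡31 (mod 43); (19|43)=-1, (31|43)=+1; sign (−1)^0·-1^1·+1^0 = -1.
(a,b)_2: α=0, β=-4; u≡1, v≡5 (mod 8); ε(u)ε(v)=0·0, αω(v)=0·1, βω(u)=-4·0; sum ≡ 0  ⇒  +1.
(a,b)_41: α=0, u≡25; β=1, v≡23 (mod 41); (25|41)=+1, (23|41)=+1; sign (−1)^0·+1^1·+1^0 = +1.
(a,b)_∞: sgn(-1615)=−, sgn(54653)=+, so +1.
(a,b)_11: α=0, u≡2; β=2, v≡1 (mod 11); (2|11)=-1, (1|11)=+1; sign (−1)^0·-1^2·+1^0 = +1.
(a,b)_19: α=1, u≡10; β=0, v≡17 (mod 19); (10|19)=-1, (17|19)=+1; sign (−1)^0·-1^0·+1^1 = +1.
(a,b)_31: α=0, u≡28; β=1, v≡24 (mod 31); (28|31)=+1, (24|31)=-1; sign (−1)^0·+1^1·-1^0 = +1.
(a,b)_17: α=1, u≡7; β=0, v≡4 (mod 17); (7|17)=-1, (4|17)=+1; sign (−1)^0·-1^0·+1^1 = +1.
(-1615, 54653 / ℚ) ramifies at {5, 43}: a division algebra.

[5, 43]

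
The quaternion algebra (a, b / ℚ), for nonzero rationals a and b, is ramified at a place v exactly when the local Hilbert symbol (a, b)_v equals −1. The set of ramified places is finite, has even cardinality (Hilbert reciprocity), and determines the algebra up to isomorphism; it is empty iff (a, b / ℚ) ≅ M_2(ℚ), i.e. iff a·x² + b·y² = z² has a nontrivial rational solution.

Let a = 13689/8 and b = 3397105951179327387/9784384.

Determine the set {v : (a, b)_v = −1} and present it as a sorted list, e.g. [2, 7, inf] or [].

[2, 3, 11, 13]

(a, b) ≡ (2, 3003) mod (ℚ^×)²; places V = {2, 3, 7, 11, 13, 17, 23, ∞}.
(a,b)_11: α=0, u≡2; β=1, v≡5 (mod 11); (2|11)=-1, (5|11)=+1; sign (−1)^0·-1^1·+1^0 = -1.
(a,b)_3: α=4, u≡2; β=15, v≡2 (mod 3); (2|3)=-1, (2|3)=-1; sign (−1)^0·-1^15·-1^4 = -1.
(a,b)_7: α=0, u≡4; β=3, v≡4 (mod 7); (4|7)=+1, (4|7)=+1; sign (−1)^0·+1^3·+1^0 = +1.
(a,b)_2: α=-3, β=-6; u≡1, v≡3 (mod 8); ε(u)ε(v)=0·1, αω(v)=-3·1, βω(u)=-6·0; sum ≡ 1  ⇒  -1.
(a,b)_17: α=0, u≡9; β=-2, v≡3 (mod 17); (9|17)=+1, (3|17)=-1; sign (−1)^0·+1^-2·-1^0 = +1.
(a,b)_∞: sgn(2)=+, sgn(3003)=+, so +1.
(a,b)_13: α=2, u≡2; β=7, v≡10 (mod 13); (2|13)=-1, (10|13)=+1; sign (−1)^0·-1^7·+1^2 = -1.
(a,b)_23: α=0, u≡12; β=-2, v≡4 (mod 23); (12|23)=+1, (4|23)=+1; sign (−1)^0·+1^-2·+1^0 = +1.
(2, 3003 / ℚ) ramifies at {2, 3, 11, 13}: a division algebra.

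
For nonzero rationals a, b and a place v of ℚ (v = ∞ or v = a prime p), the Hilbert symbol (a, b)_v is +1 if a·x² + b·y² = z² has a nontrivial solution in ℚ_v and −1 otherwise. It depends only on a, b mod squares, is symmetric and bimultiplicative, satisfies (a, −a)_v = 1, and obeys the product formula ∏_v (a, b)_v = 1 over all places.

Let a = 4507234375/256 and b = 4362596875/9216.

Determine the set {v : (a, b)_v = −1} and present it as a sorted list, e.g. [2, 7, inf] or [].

[2, 5, 7, 13]

Mod squares: a ≡ 7, b ≡ 13195. Check v ∈ {∞, 2, 3, 5, 7, 13, 23, 29}.
v=∞: 7 > 0 and 13195 > 0  ⇒  (a,b)_∞ = +1.
v=2: v_2(a)=-8, v_2(b)=-10; units ≡ 7, 3 (mod 8); ε·ε+αω+βω = 1·1+-8·1+-10·0 ≡ 1  ⇒  (a,b)_2 = -1.
v=23: a=23^0·(≡15), b=23^2·(≡4) mod 23; (15|23)=-1, (4|23)=+1; (−1)^{0·2·11}·(-1)^2·(+1)^0 = +1.
v=13: a=13^0·(≡8), b=13^1·(≡4) mod 13; (8|13)=-1, (4|13)=+1; (−1)^{0·1·6}·(-1)^1·(+1)^0 = -1.
v=5: a=5^6·(≡3), b=5^5·(≡1) mod 5; (3|5)=-1, (1|5)=+1; (−1)^{6·5·2}·(-1)^5·(+1)^6 = -1.
v=3: a=3^0·(≡1), b=3^-2·(≡1) mod 3; (1|3)=+1, (1|3)=+1; (−1)^{0·-2·1}·(+1)^-2·(+1)^0 = +1.
v=7: a=7^3·(≡2), b=7^1·(≡4) mod 7; (2|7)=+1, (4|7)=+1; (−1)^{3·1·3}·(+1)^1·(+1)^3 = -1.
v=29: a=29^2·(≡23), b=29^1·(≡23) mod 29; (23|29)=+1, (23|29)=+1; (−1)^{2·1·14}·(+1)^1·(+1)^2 = +1.
(7, 13195 / ℚ) ramifies at {2, 5, 7, 13}: a division algebra.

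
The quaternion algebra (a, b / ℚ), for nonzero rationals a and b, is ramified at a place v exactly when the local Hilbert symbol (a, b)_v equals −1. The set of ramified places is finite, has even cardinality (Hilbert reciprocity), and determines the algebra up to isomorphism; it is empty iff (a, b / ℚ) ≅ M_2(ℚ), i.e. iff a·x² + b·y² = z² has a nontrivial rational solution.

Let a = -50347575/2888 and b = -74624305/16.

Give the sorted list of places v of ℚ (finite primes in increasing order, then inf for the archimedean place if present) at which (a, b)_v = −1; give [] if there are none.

Mod squares: a ≡ -94, b ≡ -1522945. Check v ∈ {∞, 2, 3, 5, 7, 17, 19, 23, 41, 47}.
v=19: a=19^-2·(≡11), b=19^1·(≡16) mod 19; (11|19)=+1, (16|19)=+1; (−1)^{-2·1·9}·(+1)^1·(+1)^-2 = +1.
v=41: a=41^0·(≡35), b=41^1·(≡21) mod 41; (35|41)=-1, (21|41)=+1; (−1)^{0·1·20}·(-1)^1·(+1)^0 = -1.
v=47: a=47^1·(≡38), b=47^0·(≡23) mod 47; (38|47)=-1, (23|47)=-1; (−1)^{1·0·23}·(-1)^0·(-1)^1 = -1.
v=17: a=17^0·(≡9), b=17^1·(≡10) mod 17; (9|17)=+1, (10|17)=-1; (−1)^{0·1·8}·(+1)^1·(-1)^0 = +1.
v=3: a=3^4·(≡2), b=3^0·(≡2) mod 3; (2|3)=-1, (2|3)=-1; (−1)^{4·0·1}·(-1)^0·(-1)^4 = +1.
v=23: a=23^2·(≡7), b=23^1·(≡9) mod 23; (7|23)=-1, (9|23)=+1; (−1)^{2·1·11}·(-1)^1·(+1)^2 = -1.
v=∞: -94 < 0 and -1522945 < 0  ⇒  (a,b)_∞ = -1.
v=7: a=7^0·(≡4), b=7^2·(≡5) mod 7; (4|7)=+1, (5|7)=-1; (−1)^{0·2·3}·(+1)^2·(-1)^0 = +1.
v=5: a=5^2·(≡4), b=5^1·(≡4) mod 5; (4|5)=+1, (4|5)=+1; (−1)^{2·1·2}·(+1)^1·(+1)^2 = +1.
v=2: v_2(a)=-3, v_2(b)=-4; units ≡ 1, 7 (mod 8); ε·ε+αω+βω = 0·1+-3·0+-4·0 ≡ 0  ⇒  (a,b)_2 = +1.
(-94, -1522945 / ℚ) ramifies at {23, 41, 47, ∞}: a division algebra.

[23, 41, 47, inf]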